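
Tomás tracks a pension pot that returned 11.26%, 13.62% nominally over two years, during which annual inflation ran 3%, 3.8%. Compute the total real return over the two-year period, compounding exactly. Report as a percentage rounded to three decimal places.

18.239%

Nominal growth factor = 1.1126 × 1.1362 = 1.264136
Price-level growth factor = 1.0300 × 1.0380 = 1.069140
Real growth factor = 1.264136 / 1.069140 = 1.182386
Total real return = 1.182386 − 1 → 18.239%.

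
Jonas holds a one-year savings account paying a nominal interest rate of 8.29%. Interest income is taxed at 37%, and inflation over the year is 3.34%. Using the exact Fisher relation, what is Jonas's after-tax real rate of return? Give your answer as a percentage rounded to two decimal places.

After-tax nominal return = 8.29% × (1 − 0.37) = 5.2227%.
1 + r = 1.052227 / 1.03340 = 1.018219
After-tax real rate = 1.018219 − 1 → 1.82%.

1.82%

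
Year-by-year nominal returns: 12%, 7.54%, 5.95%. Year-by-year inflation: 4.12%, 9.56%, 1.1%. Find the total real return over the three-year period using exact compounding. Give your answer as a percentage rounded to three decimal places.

10.650%

Compound the nominal returns: 1.1200 × 1.0754 × 1.0595 = 1.276113.
Compound inflation: 1.0412 × 1.0956 × 1.0110 = 1.153287.
Deflate: 1.276113 / 1.153287 = 1.106501.
Total real return = 1.106501 − 1 → 10.650%.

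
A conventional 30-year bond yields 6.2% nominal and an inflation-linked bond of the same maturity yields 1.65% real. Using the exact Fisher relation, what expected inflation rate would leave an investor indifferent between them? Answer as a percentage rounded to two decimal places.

4.48%

(1 + π) = (1 + i)/(1 + r) = 1.06200 / 1.01650 = 1.044761
Break-even inflation = 1.044761 − 1 → 4.48%.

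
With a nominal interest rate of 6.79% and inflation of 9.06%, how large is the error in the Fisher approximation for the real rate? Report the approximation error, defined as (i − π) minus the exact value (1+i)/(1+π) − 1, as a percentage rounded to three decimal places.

-0.189%

Approximate: r ≈ 6.790% − 9.060% = -2.2700%
Exact: (1 + 0.0679)/(1 + 0.0906) − 1 = -2.0814%
Error = -2.2700% − (-2.0814%) = -0.1886% → -0.189%.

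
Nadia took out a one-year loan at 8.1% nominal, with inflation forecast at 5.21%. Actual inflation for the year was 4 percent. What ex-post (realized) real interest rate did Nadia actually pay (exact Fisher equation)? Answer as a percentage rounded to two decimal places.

3.94%

Ex-post: (1 + 0.0810)/(1 + 0.0400) − 1 = 3.9423%
So the realized real rate is 3.94%.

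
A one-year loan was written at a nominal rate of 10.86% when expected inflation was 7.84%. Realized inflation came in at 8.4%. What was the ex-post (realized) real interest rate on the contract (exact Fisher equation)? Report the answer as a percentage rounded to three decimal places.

2.269%

Ex-post: (1 + 0.1086)/(1 + 0.0840) − 1 = 2.2694%
So the realized real rate is 2.269%.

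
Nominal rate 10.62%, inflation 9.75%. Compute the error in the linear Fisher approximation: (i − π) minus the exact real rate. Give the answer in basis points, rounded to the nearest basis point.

8 basis points

Approximate: r ≈ 10.620% − 9.750% = 0.8700%
Exact: (1 + 0.1062)/(1 + 0.0975) − 1 = 0.7927%
Error = 0.8700% − 0.7927% = 0.0773% → 8 basis points.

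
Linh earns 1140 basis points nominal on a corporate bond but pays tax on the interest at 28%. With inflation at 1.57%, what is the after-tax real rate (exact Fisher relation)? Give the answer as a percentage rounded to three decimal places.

6.535%

After-tax nominal return = 11.4% × (1 − 0.28) = 8.2080%.
1 + r = 1.08208 / 1.01570 = 1.065354
After-tax real rate = 1.065354 − 1 → 6.535%.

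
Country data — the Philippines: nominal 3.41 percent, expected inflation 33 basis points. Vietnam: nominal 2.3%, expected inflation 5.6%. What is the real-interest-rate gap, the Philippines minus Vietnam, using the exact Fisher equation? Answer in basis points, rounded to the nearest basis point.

The Philippines: (1 + 0.0341)/(1 + 0.0033) − 1 = 3.0699%
Vietnam: (1 + 0.0230)/(1 + 0.0560) − 1 = -3.1250%
Differential = 3.0699% − (-3.1250%) = 6.1949% → 619 basis points.

619 basis points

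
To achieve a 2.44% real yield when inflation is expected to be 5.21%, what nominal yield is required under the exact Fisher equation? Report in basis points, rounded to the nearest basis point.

778 basis points

(1 + i) = (1 + r)(1 + π) = 1.02440 × 1.05210 = 1.07777124
i = 1.07777124 − 1, so the required nominal rate is 778 basis points.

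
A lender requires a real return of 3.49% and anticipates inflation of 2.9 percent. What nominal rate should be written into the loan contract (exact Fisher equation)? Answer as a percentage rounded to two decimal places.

(1 + i) = (1 + r)(1 + π) = 1.03490 × 1.02900 = 1.0649121
i = 1.0649121 − 1, so the required nominal rate is 6.49%.

6.49%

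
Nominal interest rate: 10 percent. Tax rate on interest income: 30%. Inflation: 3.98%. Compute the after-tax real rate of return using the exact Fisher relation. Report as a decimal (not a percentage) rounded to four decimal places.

After-tax nominal return = 10% × (1 − 0.3) = 7.0000%.
1 + r = 1.07000 / 1.03980 = 1.029044
After-tax real rate = 1.029044 − 1 → 0.0290.

0.0290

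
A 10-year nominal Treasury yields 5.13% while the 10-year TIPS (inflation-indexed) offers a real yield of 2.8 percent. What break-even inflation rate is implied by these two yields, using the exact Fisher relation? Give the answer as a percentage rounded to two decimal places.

2.27%

(1 + π) = (1 + i)/(1 + r) = 1.05130 / 1.02800 = 1.022665
Break-even inflation = 1.022665 − 1 → 2.27%.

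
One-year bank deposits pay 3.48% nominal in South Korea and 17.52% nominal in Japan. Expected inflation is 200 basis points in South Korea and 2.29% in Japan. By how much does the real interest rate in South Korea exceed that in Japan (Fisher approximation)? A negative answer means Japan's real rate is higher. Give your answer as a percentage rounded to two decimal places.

South Korea: 3.48% − 2% = 1.480%
Japan: 17.52% − 2.29% = 15.230%
Differential = -13.750% → -13.75%.

-13.75%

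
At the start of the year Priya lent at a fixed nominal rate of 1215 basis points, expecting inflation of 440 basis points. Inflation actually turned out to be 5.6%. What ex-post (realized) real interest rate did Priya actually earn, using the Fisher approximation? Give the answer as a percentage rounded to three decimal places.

Ex-post: 12.15% − 5.6% = 6.550%
So the realized real rate is 6.550%.

6.550%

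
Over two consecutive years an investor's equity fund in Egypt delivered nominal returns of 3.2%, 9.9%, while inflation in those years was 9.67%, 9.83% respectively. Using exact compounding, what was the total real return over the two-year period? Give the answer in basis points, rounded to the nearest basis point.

-584 basis points

Compound the nominal returns: 1.0320 × 1.0990 = 1.134168.
Compound inflation: 1.0967 × 1.0983 = 1.204506.
Deflate: 1.134168 / 1.204506 = 0.941605.
Total real return = 0.941605 − 1 → -584 basis points.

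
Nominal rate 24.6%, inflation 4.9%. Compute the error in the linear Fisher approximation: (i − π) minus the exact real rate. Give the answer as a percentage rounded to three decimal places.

Approximate: r ≈ 24.600% − 4.900% = 19.7000%
Exact: (1 + 0.2460)/(1 + 0.0490) − 1 = 18.7798%
Error = 19.7000% − 18.7798% = 0.9202% → 0.920%.

0.920%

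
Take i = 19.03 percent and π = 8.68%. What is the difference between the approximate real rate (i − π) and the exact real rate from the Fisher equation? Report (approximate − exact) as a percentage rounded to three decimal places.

0.827%

Approximate: r ≈ 19.030% − 8.680% = 10.3500%
Exact: (1 + 0.1903)/(1 + 0.0868) − 1 = 9.5234%
Error = 10.3500% − 9.5234% = 0.8266% → 0.827%.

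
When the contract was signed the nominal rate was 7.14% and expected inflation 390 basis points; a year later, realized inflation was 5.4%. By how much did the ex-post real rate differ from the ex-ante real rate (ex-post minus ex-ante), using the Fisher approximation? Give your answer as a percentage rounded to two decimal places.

-1.50%

Ex-ante: 7.14% − 3.9% = 3.240%
Ex-post: 7.14% − 5.4% = 1.740%
Difference (ex-post − ex-ante) = -1.5000% → -1.50%.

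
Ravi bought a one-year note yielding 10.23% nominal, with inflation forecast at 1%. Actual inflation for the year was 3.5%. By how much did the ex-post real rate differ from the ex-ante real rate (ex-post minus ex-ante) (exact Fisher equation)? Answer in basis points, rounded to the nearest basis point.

Ex-ante: (1 + 0.1023)/(1 + 0.0100) − 1 = 9.1386%
Ex-post: (1 + 0.1023)/(1 + 0.0350) − 1 = 6.5024%
Difference (ex-post − ex-ante) = -2.6362% → -264 basis points.

-264 basis points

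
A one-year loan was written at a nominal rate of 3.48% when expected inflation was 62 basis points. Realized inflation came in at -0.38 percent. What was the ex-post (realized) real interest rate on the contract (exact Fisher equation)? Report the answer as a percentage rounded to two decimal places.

Ex-post: (1 + 0.0348)/(1 − 0.0038) − 1 = 3.8747%
So the realized real rate is 3.87%.

3.87%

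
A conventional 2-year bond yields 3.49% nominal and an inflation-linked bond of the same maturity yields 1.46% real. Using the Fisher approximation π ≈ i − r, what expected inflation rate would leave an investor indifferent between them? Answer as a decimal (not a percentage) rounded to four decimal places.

π ≈ i − r = 3.49% − 1.46% → 0.0203.

0.0203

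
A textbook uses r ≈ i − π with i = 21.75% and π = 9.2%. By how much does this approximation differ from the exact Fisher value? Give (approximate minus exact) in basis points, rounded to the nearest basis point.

106 basis points

Approximate: r ≈ 21.750% − 9.200% = 12.5500%
Exact: (1 + 0.2175)/(1 + 0.0920) − 1 = 11.4927%
Error = 12.5500% − 11.4927% = 1.0573% → 106 basis points.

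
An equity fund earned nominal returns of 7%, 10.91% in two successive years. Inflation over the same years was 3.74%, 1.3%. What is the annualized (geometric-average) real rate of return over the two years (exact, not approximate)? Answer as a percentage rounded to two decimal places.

Nominal growth factor = 1.0700 × 1.1091 = 1.18673700
Price-level growth factor = 1.0374 × 1.0130 = 1.05088620
Real growth factor = 1.18673700 / 1.05088620 = 1.12927261
Annualized real rate = 1.12927261^(1/2) − 1 = 6.2672% → 6.27%.

6.27%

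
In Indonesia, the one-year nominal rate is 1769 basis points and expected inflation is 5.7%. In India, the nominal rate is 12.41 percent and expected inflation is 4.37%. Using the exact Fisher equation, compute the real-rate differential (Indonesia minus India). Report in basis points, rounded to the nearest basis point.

Indonesia: (1 + 0.1769)/(1 + 0.0570) − 1 = 11.3434%
India: (1 + 0.1241)/(1 + 0.0437) − 1 = 7.7034%
Differential = 11.3434% − 7.7034% = 3.6401% → 364 basis points.

364 basis points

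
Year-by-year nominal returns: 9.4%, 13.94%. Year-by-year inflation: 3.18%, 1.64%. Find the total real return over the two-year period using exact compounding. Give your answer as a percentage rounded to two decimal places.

Compound the nominal returns: 1.0940 × 1.1394 = 1.246504.
Compound inflation: 1.0318 × 1.0164 = 1.048722.
Deflate: 1.246504 / 1.048722 = 1.188594.
Total real return = 1.188594 − 1 → 18.86%.

18.86%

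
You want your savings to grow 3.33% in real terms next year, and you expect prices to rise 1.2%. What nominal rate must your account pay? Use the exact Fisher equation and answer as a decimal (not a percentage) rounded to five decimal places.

(1 + i) = (1 + r)(1 + π) = 1.03330 × 1.01200 = 1.0456996
i = 1.0456996 − 1, so the required nominal rate is 0.04570.

0.04570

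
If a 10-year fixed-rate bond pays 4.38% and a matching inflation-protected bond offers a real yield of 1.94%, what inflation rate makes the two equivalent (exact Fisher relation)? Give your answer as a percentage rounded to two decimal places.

(1 + π) = (1 + i)/(1 + r) = 1.04380 / 1.01940 = 1.023936
Break-even inflation = 1.023936 − 1 → 2.39%.

2.39%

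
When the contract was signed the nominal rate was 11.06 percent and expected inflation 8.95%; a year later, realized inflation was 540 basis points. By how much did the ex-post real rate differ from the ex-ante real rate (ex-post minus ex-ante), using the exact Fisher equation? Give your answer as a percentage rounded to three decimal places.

3.433%

Ex-ante: (1 + 0.1106)/(1 + 0.0895) − 1 = 1.9367%
Ex-post: (1 + 0.1106)/(1 + 0.0540) − 1 = 5.3700%
Difference (ex-post − ex-ante) = 3.4334% → 3.433%.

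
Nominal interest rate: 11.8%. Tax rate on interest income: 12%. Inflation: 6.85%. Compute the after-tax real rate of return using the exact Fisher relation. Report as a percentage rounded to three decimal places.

3.307%

After-tax nominal return = 11.8% × (1 − 0.12) = 10.3840%.
1 + r = 1.10384 / 1.06850 = 1.033074
After-tax real rate = 1.033074 − 1 → 3.307%.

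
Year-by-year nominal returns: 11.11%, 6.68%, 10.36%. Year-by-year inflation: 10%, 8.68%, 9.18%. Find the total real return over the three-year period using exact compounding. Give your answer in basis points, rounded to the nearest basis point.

Compound the nominal returns: 1.1111 × 1.0668 × 1.1036 = 1.308121.
Compound inflation: 1.1000 × 1.0868 × 1.0918 = 1.305225.
Deflate: 1.308121 / 1.305225 = 1.002219.
Total real return = 1.002219 − 1 → 22 basis points.

22 basis points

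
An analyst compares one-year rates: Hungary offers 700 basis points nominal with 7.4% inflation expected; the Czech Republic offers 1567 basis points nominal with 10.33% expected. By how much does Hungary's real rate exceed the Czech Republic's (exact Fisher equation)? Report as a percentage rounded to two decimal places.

-5.21%

Hungary: (1 + 0.0700)/(1 + 0.0740) − 1 = -0.3724%
The Czech Republic: (1 + 0.1567)/(1 + 0.1033) − 1 = 4.8400%
Differential = -0.3724% − 4.8400% = -5.2125% → -5.21%.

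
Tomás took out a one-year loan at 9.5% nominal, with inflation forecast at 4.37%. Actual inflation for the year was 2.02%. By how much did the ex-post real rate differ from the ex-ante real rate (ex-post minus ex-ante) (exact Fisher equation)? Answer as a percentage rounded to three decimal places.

2.417%

Ex-ante: (1 + 0.0950)/(1 + 0.0437) − 1 = 4.9152%
Ex-post: (1 + 0.0950)/(1 + 0.0202) − 1 = 7.3319%
Difference (ex-post − ex-ante) = 2.4167% → 2.417%.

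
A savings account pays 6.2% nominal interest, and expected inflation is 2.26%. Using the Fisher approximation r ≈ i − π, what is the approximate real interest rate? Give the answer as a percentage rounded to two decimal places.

3.94%

r ≈ i − π = 6.2% − 2.26% = 3.94%.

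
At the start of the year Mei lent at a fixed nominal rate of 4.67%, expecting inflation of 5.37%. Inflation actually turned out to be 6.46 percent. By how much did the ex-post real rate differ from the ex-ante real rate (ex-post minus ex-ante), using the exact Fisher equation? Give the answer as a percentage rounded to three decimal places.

-1.017%

Ex-ante: (1 + 0.0467)/(1 + 0.0537) − 1 = -0.6643%
Ex-post: (1 + 0.0467)/(1 + 0.0646) − 1 = -1.6814%
Difference (ex-post − ex-ante) = -1.0171% → -1.017%.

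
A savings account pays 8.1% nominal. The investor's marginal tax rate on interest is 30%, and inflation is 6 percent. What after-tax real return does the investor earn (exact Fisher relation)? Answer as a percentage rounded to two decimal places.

-0.31%

After-tax nominal return = 8.1% × (1 − 0.3) = 5.6700%.
1 + r = 1.05670 / 1.06000 = 0.996887
After-tax real rate = 0.996887 − 1 → -0.31%.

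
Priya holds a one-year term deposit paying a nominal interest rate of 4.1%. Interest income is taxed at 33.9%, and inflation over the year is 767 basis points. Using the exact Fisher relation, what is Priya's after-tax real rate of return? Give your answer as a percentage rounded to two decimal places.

After-tax nominal return = 4.1% × (1 − 0.339) = 2.7101%.
1 + r = 1.027101 / 1.07670 = 0.953934
After-tax real rate = 0.953934 − 1 → -4.61%.

-4.61%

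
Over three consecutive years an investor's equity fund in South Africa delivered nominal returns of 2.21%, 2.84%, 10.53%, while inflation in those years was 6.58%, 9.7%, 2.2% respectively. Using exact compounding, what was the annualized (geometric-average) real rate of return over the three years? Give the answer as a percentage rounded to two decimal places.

Nominal growth factor = 1.0221 × 1.0284 × 1.1053 = 1.16181138
Price-level growth factor = 1.0658 × 1.0970 × 1.0220 = 1.19490462
Real growth factor = 1.16181138 / 1.19490462 = 0.97230470
Annualized real rate = 0.97230470^(1/3) − 1 = -0.9318% → -0.93%.

-0.93%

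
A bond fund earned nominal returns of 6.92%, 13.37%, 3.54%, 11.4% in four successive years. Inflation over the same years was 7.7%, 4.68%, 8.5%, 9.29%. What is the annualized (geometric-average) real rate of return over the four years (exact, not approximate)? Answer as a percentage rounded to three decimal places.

Compound the nominal returns: 1.0692 × 1.1337 × 1.0354 × 1.1140 = 1.39813932.
Compound inflation: 1.0770 × 1.0468 × 1.0850 × 1.0929 = 1.33687124.
Deflate: 1.39813932 / 1.33687124 = 1.04582945.
Annualized real rate = 1.04582945^(1/4) − 1 = 1.1266% → 1.127%.

1.127%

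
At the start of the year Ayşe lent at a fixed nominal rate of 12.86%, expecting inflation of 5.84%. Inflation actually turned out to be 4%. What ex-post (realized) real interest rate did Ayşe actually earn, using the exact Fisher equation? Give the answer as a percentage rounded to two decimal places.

Ex-post: (1 + 0.1286)/(1 + 0.0400) − 1 = 8.5192%
So the realized real rate is 8.52%.

8.52%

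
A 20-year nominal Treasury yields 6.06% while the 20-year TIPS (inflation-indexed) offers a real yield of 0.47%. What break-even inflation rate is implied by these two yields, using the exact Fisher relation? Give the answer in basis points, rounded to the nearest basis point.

(1 + π) = (1 + i)/(1 + r) = 1.06060 / 1.00470 = 1.055638
Break-even inflation = 1.055638 − 1 → 556 basis points.

556 basis points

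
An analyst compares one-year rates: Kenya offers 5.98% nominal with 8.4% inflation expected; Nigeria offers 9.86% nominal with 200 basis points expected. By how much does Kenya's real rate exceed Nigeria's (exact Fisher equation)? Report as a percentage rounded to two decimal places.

Kenya: (1 + 0.0598)/(1 + 0.0840) − 1 = -2.2325%
Nigeria: (1 + 0.0986)/(1 + 0.0200) − 1 = 7.7059%
Differential = -2.2325% − 7.7059% = -9.9384% → -9.94%.

-9.94%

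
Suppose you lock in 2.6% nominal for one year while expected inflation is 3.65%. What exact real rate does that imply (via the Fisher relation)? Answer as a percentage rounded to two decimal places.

-1.01%

1 + r = 1.02600 / 1.03650 = 0.989870
r = 0.989870 − 1 = -1.0130%, i.e. -1.01%.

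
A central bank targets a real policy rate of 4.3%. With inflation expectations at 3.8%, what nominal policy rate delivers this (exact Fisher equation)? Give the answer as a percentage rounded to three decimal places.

(1 + i) = (1 + r)(1 + π) = 1.04300 × 1.03800 = 1.082634
i = 1.082634 − 1, so the required nominal rate is 8.263%.

8.263%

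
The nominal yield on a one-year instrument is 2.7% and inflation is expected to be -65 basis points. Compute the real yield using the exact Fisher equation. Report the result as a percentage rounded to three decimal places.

3.372%

1 + r = 1.02700 / 0.99350 = 1.033719
r = 1.033719 − 1 = 3.3719%, i.e. 3.372%.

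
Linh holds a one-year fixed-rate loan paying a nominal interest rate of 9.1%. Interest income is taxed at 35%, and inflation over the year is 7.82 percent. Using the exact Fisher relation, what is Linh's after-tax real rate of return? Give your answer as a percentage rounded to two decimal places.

-1.77%

After-tax nominal return = 9.1% × (1 − 0.35) = 5.9150%.
1 + r = 1.05915 / 1.07820 = 0.982332
After-tax real rate = 0.982332 − 1 → -1.77%.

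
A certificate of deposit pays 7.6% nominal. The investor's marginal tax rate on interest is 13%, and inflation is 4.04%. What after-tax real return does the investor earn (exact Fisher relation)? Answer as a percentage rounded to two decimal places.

After-tax nominal return = 7.6% × (1 − 0.13) = 6.6120%.
1 + r = 1.06612 / 1.04040 = 1.024721
After-tax real rate = 1.024721 − 1 → 2.47%.

2.47%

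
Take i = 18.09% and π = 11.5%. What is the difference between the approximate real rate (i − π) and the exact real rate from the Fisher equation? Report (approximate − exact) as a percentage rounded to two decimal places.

Approximate: r ≈ 18.090% − 11.500% = 6.5900%
Exact: (1 + 0.1809)/(1 + 0.1150) − 1 = 5.9103%
Error = 6.5900% − 5.9103% = 0.6797% → 0.68%.

0.68%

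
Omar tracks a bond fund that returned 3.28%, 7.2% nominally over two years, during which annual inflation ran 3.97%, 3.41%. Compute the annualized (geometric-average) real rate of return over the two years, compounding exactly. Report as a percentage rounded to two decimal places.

1.48%

Compound the nominal returns: 1.0328 × 1.0720 = 1.10716160.
Compound inflation: 1.0397 × 1.0341 = 1.07515377.
Deflate: 1.10716160 / 1.07515377 = 1.02977047.
Annualized real rate = 1.02977047^(1/2) − 1 = 1.4776% → 1.48%.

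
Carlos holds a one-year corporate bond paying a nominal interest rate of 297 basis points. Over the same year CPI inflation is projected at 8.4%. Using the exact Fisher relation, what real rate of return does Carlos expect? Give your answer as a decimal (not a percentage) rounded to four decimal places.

-0.0501

By the Fisher relation, 1 + r = (1 + i)/(1 + π).
1 + r = 1.02970 / 1.08400 = 0.949908
r = 0.949908 − 1 = -5.0092%, i.e. -0.0501.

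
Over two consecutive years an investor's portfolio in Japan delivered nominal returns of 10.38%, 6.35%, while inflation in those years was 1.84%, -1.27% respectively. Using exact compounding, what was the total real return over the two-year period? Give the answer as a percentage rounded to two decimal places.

16.75%

Compound the nominal returns: 1.1038 × 1.0635 = 1.173891.
Compound inflation: 1.0184 × 0.9873 = 1.005466.
Deflate: 1.173891 / 1.005466 = 1.167509.
Total real return = 1.167509 − 1 → 16.75%.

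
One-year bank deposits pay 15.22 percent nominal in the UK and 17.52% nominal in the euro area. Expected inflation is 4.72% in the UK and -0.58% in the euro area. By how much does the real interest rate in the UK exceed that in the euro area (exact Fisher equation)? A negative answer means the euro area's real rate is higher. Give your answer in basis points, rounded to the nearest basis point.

-818 basis points

The UK: (1 + 0.1522)/(1 + 0.0472) − 1 = 10.0267%
The euro area: (1 + 0.1752)/(1 − 0.0058) − 1 = 18.2056%
Differential = 10.0267% − 18.2056% = -8.1789% → -818 basis points.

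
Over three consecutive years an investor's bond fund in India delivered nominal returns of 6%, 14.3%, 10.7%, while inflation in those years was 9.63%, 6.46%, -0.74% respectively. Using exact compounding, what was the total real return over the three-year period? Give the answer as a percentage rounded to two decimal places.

Nominal growth factor = 1.0600 × 1.1430 × 1.1070 = 1.341219
Price-level growth factor = 1.0963 × 1.0646 × 0.9926 = 1.158484
Real growth factor = 1.341219 / 1.158484 = 1.157736
Total real return = 1.157736 − 1 → 15.77%.

15.77%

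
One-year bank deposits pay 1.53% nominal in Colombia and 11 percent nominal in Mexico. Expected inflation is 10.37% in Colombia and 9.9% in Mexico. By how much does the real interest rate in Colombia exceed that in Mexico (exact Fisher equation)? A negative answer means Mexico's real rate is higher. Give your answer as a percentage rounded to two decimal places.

Colombia: (1 + 0.0153)/(1 + 0.1037) − 1 = -8.0094%
Mexico: (1 + 0.1100)/(1 + 0.0990) − 1 = 1.0009%
Differential = -8.0094% − 1.0009% = -9.0103% → -9.01%.

-9.01%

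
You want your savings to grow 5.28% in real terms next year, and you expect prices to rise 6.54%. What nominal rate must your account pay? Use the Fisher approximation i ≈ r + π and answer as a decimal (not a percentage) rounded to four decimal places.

i ≈ r + π = 5.28% + 6.54% = 0.1182.

0.1182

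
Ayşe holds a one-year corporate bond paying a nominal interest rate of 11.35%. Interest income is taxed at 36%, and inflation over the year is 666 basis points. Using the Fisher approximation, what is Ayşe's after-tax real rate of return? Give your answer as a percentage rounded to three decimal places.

0.604%

After-tax nominal return = 11.35% × (1 − 0.36) = 7.2640%.
r ≈ 7.2640% − 6.66% → 0.604%.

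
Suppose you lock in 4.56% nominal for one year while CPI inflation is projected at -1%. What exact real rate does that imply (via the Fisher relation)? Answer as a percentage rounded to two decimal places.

By the Fisher relation, 1 + r = (1 + i)/(1 + π).
1 + r = 1.04560 / 0.99000 = 1.056162
r = 1.056162 − 1 = 5.6162%, i.e. 5.62%.

5.62%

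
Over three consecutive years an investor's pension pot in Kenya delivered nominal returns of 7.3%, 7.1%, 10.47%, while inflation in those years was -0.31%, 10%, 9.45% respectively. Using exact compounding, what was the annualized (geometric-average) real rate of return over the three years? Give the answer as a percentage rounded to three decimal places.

1.888%

Compound the nominal returns: 1.0730 × 1.0710 × 1.1047 = 1.26950246.
Compound inflation: 0.9969 × 1.1000 × 1.0945 = 1.20021776.
Deflate: 1.26950246 / 1.20021776 = 1.05772678.
Annualized real rate = 1.05772678^(1/3) − 1 = 1.8883% → 1.888%.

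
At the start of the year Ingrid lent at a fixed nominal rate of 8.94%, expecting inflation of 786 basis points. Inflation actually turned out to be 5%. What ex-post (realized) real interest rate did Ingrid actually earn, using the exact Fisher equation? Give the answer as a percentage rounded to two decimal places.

Ex-post: (1 + 0.0894)/(1 + 0.0500) − 1 = 3.7524%
So the realized real rate is 3.75%.

3.75%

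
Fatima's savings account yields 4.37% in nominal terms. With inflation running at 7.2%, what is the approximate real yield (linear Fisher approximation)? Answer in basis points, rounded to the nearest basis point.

r ≈ i − π = 4.37% − 7.2% = -283 basis points.

-283 basis points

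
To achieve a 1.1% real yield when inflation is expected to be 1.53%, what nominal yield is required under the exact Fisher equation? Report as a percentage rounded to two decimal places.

2.65%

(1 + i) = (1 + r)(1 + π) = 1.01100 × 1.01530 = 1.0264683
i = 1.0264683 − 1, so the required nominal rate is 2.65%.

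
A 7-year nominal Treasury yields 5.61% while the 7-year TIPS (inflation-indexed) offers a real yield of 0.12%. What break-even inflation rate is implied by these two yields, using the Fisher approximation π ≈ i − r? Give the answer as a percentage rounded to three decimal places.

π ≈ i − r = 5.61% − 0.12% → 5.490%.

5.490%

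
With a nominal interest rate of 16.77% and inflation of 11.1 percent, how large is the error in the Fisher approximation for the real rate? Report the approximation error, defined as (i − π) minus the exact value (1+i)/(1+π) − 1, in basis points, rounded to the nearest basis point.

57 basis points

Approximate: r ≈ 16.770% − 11.100% = 5.6700%
Exact: (1 + 0.1677)/(1 + 0.1110) − 1 = 5.1035%
Error = 5.6700% − 5.1035% = 0.5665% → 57 basis points.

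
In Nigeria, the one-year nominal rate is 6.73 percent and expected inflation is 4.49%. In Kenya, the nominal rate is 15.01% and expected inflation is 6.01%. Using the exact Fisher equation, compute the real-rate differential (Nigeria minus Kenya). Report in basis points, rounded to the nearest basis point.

-635 basis points

Nigeria: (1 + 0.0673)/(1 + 0.0449) − 1 = 2.1437%
Kenya: (1 + 0.1501)/(1 + 0.0601) − 1 = 8.4898%
Differential = 2.1437% − 8.4898% = -6.3460% → -635 basis points.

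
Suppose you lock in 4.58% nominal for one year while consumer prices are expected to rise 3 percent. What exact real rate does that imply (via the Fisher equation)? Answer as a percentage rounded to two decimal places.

1.53%

1 + r = 1.04580 / 1.03000 = 1.015340
r = 1.015340 − 1 = 1.5340%, i.e. 1.53%.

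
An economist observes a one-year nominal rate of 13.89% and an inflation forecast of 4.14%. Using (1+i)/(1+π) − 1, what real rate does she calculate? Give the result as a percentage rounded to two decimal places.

9.36%

By the Fisher identity, 1 + r = (1 + i)/(1 + π).
1 + r = 1.13890 / 1.04140 = 1.093624
r = 1.093624 − 1 = 9.3624%, i.e. 9.36%.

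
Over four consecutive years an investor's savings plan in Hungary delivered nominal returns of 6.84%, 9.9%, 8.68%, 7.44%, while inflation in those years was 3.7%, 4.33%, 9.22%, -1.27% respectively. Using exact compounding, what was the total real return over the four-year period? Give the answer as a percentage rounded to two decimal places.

17.52%

Compound the nominal returns: 1.0684 × 1.0990 × 1.0868 × 1.0744 = 1.371031.
Compound inflation: 1.0370 × 1.0433 × 1.0922 × 0.9873 = 1.166646.
Deflate: 1.371031 / 1.166646 = 1.175190.
Total real return = 1.175190 − 1 → 17.52%.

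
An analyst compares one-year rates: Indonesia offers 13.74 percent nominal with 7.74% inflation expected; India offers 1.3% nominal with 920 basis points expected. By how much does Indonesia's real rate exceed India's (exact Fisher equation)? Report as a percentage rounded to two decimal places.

Indonesia: (1 + 0.1374)/(1 + 0.0774) − 1 = 5.5690%
India: (1 + 0.0130)/(1 + 0.0920) − 1 = -7.2344%
Differential = 5.5690% − (-7.2344%) = 12.8034% → 12.80%.

12.80%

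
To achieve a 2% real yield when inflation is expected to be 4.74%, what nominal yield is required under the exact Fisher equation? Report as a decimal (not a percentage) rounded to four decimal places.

(1 + i) = (1 + r)(1 + π) = 1.02000 × 1.04740 = 1.068348
i = 1.068348 − 1, so the required nominal rate is 0.0683.

0.0683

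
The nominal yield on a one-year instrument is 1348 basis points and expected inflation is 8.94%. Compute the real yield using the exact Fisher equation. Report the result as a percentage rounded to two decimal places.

4.17%

By the Fisher relation, 1 + r = (1 + i)/(1 + π).
1 + r = 1.13480 / 1.08940 = 1.041674
r = 1.041674 − 1 = 4.1674%, i.e. 4.17%.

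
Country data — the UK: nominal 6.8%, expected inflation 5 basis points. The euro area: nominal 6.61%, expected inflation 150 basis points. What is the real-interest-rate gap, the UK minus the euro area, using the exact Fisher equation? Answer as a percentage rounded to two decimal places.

The UK: (1 + 0.0680)/(1 + 0.0005) − 1 = 6.7466%
The euro area: (1 + 0.0661)/(1 + 0.0150) − 1 = 5.0345%
Differential = 6.7466% − 5.0345% = 1.7121% → 1.71%.

1.71%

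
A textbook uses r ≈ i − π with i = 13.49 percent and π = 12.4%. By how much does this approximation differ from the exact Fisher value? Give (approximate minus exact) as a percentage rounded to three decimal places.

0.120%

Approximate: r ≈ 13.490% − 12.400% = 1.0900%
Exact: (1 + 0.1349)/(1 + 0.1240) − 1 = 0.9698%
Error = 1.0900% − 0.9698% = 0.1202% → 0.120%.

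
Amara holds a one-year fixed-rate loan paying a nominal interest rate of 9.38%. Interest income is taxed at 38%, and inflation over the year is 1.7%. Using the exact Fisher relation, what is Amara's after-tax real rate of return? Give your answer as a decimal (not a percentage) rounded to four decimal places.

0.0405

After-tax nominal return = 9.38% × (1 − 0.38) = 5.8156%.
1 + r = 1.058156 / 1.01700 = 1.040468
After-tax real rate = 1.040468 − 1 → 0.0405.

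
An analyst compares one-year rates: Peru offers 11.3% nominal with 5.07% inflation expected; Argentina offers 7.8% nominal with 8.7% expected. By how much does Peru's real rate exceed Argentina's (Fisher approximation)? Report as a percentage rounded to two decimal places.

Peru: 11.3% − 5.07% = 6.230%
Argentina: 7.8% − 8.7% = -0.900%
Differential = 7.130% → 7.13%.

7.13%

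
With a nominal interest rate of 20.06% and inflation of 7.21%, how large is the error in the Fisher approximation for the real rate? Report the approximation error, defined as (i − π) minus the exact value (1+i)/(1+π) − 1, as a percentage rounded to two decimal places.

Approximate: r ≈ 20.060% − 7.210% = 12.8500%
Exact: (1 + 0.2006)/(1 + 0.0721) − 1 = 11.9858%
Error = 12.8500% − 11.9858% = 0.8642% → 0.86%.

0.86%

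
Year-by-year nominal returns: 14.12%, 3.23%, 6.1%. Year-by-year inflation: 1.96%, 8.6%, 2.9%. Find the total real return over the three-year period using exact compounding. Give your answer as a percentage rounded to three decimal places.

9.700%

Nominal growth factor = 1.1412 × 1.0323 × 1.0610 = 1.249922
Price-level growth factor = 1.0196 × 1.0860 × 1.0290 = 1.139397
Real growth factor = 1.249922 / 1.139397 = 1.097004
Total real return = 1.097004 − 1 → 9.700%.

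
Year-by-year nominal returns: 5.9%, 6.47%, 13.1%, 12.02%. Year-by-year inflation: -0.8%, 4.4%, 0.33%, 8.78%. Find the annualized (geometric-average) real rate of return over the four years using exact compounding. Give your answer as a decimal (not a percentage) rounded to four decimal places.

Compound the nominal returns: 1.0590 × 1.0647 × 1.1310 × 1.1202 = 1.42850376.
Compound inflation: 0.9920 × 1.0440 × 1.0033 × 1.0878 = 1.13029560.
Deflate: 1.42850376 / 1.13029560 = 1.26383201.
Annualized real rate = 1.26383201^(1/4) − 1 = 6.0284% → 0.0603.

0.0603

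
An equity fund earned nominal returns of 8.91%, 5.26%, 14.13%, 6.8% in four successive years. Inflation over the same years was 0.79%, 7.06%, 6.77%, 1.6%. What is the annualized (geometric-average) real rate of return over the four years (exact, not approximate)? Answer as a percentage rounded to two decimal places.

Compound the nominal returns: 1.0891 × 1.0526 × 1.1413 × 1.0680 = 1.39734033.
Compound inflation: 1.0079 × 1.0706 × 1.0677 × 1.0160 = 1.17054371.
Deflate: 1.39734033 / 1.17054371 = 1.19375323.
Annualized real rate = 1.19375323^(1/4) − 1 = 4.5270% → 4.53%.

4.53%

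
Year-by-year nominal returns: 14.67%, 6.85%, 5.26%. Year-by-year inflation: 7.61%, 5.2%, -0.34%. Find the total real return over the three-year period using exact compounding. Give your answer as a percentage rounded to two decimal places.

Compound the nominal returns: 1.1467 × 1.0685 × 1.0526 = 1.289697.
Compound inflation: 1.0761 × 1.0520 × 0.9966 = 1.128208.
Deflate: 1.289697 / 1.128208 = 1.143137.
Total real return = 1.143137 − 1 → 14.31%.

14.31%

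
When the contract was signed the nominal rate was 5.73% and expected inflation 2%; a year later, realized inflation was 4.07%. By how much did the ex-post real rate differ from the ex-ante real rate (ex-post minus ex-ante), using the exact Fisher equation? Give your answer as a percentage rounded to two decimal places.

-2.06%

Ex-ante: (1 + 0.0573)/(1 + 0.0200) − 1 = 3.6569%
Ex-post: (1 + 0.0573)/(1 + 0.0407) − 1 = 1.5951%
Difference (ex-post − ex-ante) = -2.0618% → -2.06%.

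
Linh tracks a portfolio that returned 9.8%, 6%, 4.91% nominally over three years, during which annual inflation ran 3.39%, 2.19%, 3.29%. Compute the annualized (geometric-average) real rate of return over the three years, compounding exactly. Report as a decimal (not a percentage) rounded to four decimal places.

Compound the nominal returns: 1.0980 × 1.0600 × 1.0491 = 1.221026508.
Compound inflation: 1.0339 × 1.0219 × 1.0329 = 1.091302655.
Deflate: 1.221026508 / 1.091302655 = 1.118870647.
Annualized real rate = 1.118870647^(1/3) − 1 = 3.81496% → 0.0381.

0.0381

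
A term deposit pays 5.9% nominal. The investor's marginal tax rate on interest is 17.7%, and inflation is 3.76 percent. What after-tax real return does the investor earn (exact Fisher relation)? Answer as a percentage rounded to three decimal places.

After-tax nominal return = 5.9% × (1 − 0.177) = 4.8557%.
1 + r = 1.048557 / 1.03760 = 1.010560
After-tax real rate = 1.010560 − 1 → 1.056%.

1.056%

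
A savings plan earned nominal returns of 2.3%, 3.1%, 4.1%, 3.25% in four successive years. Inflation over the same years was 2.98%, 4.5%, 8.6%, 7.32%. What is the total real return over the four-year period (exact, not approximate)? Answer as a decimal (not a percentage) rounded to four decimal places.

Compound the nominal returns: 1.0230 × 1.0310 × 1.0410 × 1.0325 = 1.133640.
Compound inflation: 1.0298 × 1.0450 × 1.0860 × 1.0732 = 1.254237.
Deflate: 1.133640 / 1.254237 = 0.903848.
Total real return = 0.903848 − 1 → -0.0962.

-0.0962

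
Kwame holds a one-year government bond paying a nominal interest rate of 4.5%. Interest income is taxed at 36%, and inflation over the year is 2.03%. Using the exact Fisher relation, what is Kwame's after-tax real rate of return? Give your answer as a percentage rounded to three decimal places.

After-tax nominal return = 4.5% × (1 − 0.36) = 2.8800%.
1 + r = 1.02880 / 1.02030 = 1.008331
After-tax real rate = 1.008331 − 1 → 0.833%.

0.833%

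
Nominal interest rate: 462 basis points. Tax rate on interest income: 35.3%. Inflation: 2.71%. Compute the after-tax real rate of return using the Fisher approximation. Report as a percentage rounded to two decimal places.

0.28%

After-tax nominal return = 4.62% × (1 − 0.353) = 2.98914%.
r ≈ 2.98914% − 2.71% → 0.28%.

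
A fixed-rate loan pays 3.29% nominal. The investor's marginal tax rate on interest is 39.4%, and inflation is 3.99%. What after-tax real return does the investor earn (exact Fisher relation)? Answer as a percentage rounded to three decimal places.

-1.920%

After-tax nominal return = 3.29% × (1 − 0.394) = 1.99374%.
1 + r = 1.0199374 / 1.03990 = 0.980803
After-tax real rate = 0.980803 − 1 → -1.920%.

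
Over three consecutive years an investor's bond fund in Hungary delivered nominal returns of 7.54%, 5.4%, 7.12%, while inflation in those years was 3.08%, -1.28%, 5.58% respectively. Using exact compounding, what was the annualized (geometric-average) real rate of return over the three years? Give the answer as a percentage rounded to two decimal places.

4.16%

Compound the nominal returns: 1.0754 × 1.0540 × 1.0712 = 1.21417478.
Compound inflation: 1.0308 × 0.9872 × 1.0558 = 1.07438816.
Deflate: 1.21417478 / 1.07438816 = 1.13010811.
Annualized real rate = 1.13010811^(1/3) − 1 = 4.1614% → 4.16%.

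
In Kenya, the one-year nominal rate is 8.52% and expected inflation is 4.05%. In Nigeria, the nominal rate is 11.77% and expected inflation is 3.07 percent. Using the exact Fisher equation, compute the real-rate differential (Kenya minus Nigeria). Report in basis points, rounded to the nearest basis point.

Kenya: (1 + 0.0852)/(1 + 0.0405) − 1 = 4.2960%
Nigeria: (1 + 0.1177)/(1 + 0.0307) − 1 = 8.4409%
Differential = 4.2960% − 8.4409% = -4.1449% → -414 basis points.

-414 basis points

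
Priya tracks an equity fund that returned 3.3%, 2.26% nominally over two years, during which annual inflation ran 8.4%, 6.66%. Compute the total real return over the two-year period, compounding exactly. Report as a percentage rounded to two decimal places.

-8.64%

Nominal growth factor = 1.0330 × 1.0226 = 1.056346
Price-level growth factor = 1.0840 × 1.0666 = 1.156194
Real growth factor = 1.056346 / 1.156194 = 0.913640
Total real return = 0.913640 − 1 → -8.64%.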